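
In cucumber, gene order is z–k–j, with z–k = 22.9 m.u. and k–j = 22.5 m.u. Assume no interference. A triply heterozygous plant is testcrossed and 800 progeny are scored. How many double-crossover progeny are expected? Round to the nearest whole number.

41

Map distances give recombination frequencies of 0.229 and 0.225 for the two intervals.
With no interference, expected double-crossover frequency = 0.229 × 0.225 = 0.05152.
Expected number = 0.05152 × 800 = 41.22 ≈ 41.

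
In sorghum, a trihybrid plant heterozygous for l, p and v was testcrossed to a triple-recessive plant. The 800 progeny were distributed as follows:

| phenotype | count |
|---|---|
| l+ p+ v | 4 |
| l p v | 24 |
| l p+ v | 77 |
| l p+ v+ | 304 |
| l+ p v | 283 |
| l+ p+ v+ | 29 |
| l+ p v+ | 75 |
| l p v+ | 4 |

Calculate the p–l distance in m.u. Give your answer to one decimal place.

7.6 m.u.

The two most frequent reciprocal classes, l p+ v+ and l+ p v, are the parental types, so the F1 was l p+ v+ / l+ p v.
The two rarest classes, l p v+ and l+ p+ v, are the double crossovers. Comparing them with the parentals, only the p allele has switched, so p is the middle locus and the order is l – p – v.
Crossovers in the l–p interval produce the single-crossover classes l+ p+ v+ and l p v (29 + 24 = 53) plus the double crossovers (8).
RF(l–p) = (53 + 8) / 800 = 61/800 = 0.0762 → 7.6 m.u.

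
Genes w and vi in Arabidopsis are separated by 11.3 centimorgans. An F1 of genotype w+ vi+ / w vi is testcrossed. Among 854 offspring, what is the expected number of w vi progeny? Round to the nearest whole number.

379

A map distance of 11.3 centimorgans corresponds to a recombination frequency of 0.113.
The F1 is w+ vi+ / w vi, so w vi is a parental gamete class with expected frequency (1 − r)/2 = 0.887/2 = 0.4435.
Expected number = 0.4435 × 854 = 378.75 ≈ 379.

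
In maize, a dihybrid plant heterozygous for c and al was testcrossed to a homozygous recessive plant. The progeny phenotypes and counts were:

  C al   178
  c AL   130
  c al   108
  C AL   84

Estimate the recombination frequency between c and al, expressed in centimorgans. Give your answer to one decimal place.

38.4 centimorgans

The two most frequent classes, C al (178) and c AL (130), are the parental types, so the F1 was C al / c AL.
The recombinant classes are C AL and c al: 84 + 108 = 192.
Recombination frequency = 192/500 = 0.3840 ≈ 38.4%, i.e. 38.4 centimorgans.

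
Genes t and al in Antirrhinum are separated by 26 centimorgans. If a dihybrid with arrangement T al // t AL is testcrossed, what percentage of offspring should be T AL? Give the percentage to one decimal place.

A map distance of 26 centimorgans corresponds to a recombination frequency of 0.260.
The F1 is T al / t AL, so T AL is a recombinant gamete class with expected frequency r/2 = 0.260/2 = 0.1300.
That is 0.1300 = 13.0% of the progeny.

13.0%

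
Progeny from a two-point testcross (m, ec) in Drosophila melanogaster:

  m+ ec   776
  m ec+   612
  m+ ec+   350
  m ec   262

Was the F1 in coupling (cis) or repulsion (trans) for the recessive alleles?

The two most frequent classes are m+ ec (776) and m ec+ (612); these are the parental (non-recombinant) types.
So the F1 carried m+ ec on one chromosome and m ec+ on the other — the recessive alleles are on opposite chromosomes (trans / repulsion).

trans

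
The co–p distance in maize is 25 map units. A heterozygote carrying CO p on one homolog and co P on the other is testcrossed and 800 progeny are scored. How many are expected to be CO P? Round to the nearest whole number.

A map distance of 25 map units corresponds to a recombination frequency of 0.250.
The F1 is CO p / co P, so CO P is a recombinant gamete class with expected frequency r/2 = 0.250/2 = 0.1250.
Expected number = 0.1250 × 800 = 100.00 ≈ 100.

100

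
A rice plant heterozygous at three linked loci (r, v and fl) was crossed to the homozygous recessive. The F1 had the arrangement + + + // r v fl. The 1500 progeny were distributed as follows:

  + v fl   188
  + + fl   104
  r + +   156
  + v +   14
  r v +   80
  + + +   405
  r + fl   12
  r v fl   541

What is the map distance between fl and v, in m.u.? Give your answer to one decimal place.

The two rarest classes, + v + and r + fl, are the double crossovers. Comparing them with the parentals, only the v allele has switched, so v is the middle locus and the order is fl – v – r.
Crossovers in the fl–v interval produce the single-crossover classes + + fl and r v + (104 + 80 = 184) plus the double crossovers (26).
RF(fl–v) = (184 + 26) / 1500 = 210/1500 = 0.1400 → 14.0 m.u.

14.0 m.u.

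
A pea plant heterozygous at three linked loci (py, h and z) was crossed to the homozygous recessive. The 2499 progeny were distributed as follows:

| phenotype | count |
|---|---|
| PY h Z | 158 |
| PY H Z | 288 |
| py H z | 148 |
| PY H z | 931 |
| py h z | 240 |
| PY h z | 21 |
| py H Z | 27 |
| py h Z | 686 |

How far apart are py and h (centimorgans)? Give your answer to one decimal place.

The two most frequent reciprocal classes, PY H z and py h Z, are the parental types, so the F1 was PY H z / py h Z.
The two rarest classes, PY h z and py H Z, are the double crossovers. Comparing them with the parentals, only the h allele has switched, so h is the middle locus and the order is py – h – z.
Crossovers in the py–h interval produce the single-crossover classes py H z and PY h Z (148 + 158 = 306) plus the double crossovers (48).
RF(py–h) = (306 + 48) / 2499 = 354/2499 = 0.1417 → 14.2 centimorgans.

14.2 centimorgans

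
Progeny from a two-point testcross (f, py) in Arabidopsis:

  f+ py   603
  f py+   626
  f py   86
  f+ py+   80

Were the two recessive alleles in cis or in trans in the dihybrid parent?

The two most frequent classes are f+ py (603) and f py+ (626); these are the parental (non-recombinant) types.
So the F1 carried f+ py on one chromosome and f py+ on the other — the recessive alleles are on opposite chromosomes (trans / repulsion).

trans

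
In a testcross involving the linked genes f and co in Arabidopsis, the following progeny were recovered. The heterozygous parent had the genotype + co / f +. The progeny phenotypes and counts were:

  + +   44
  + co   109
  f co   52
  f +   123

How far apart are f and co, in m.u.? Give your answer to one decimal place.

29.3 m.u.

The recombinant classes are + + and f co: 44 + 52 = 96.
Recombination frequency = 96/328 = 0.2927 ≈ 29.3%, i.e. 29.3 m.u.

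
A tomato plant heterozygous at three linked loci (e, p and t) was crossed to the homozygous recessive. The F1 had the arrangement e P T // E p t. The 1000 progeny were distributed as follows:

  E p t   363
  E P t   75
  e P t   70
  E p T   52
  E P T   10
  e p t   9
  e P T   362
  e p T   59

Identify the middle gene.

The two rarest classes, E P T and e p t, are the double crossovers. Comparing them with the parentals, only the e allele has switched, so e is the middle locus and the order is p – e – t.

e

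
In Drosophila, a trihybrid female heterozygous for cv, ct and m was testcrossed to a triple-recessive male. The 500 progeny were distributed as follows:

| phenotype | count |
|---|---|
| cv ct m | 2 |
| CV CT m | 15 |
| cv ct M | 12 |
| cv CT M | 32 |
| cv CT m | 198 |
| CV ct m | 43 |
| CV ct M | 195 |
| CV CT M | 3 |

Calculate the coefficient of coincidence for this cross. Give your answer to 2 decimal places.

0.98

The two most frequent reciprocal classes, cv CT m and CV ct M, are the parental types, so the F1 was cv CT m / CV ct M.
The two rarest classes, cv ct m and CV CT M, are the double crossovers. Comparing them with the parentals, only the ct allele has switched, so ct is the middle locus and the order is cv – ct – m.
cv–ct: (27 + 5)/500 = 0.0640; ct–m: (75 + 5)/500 = 0.1600.
Expected DCO frequency = 0.0640 × 0.1600 ≈ 0.01024; observed = 5/500 ≈ 0.01000.
Coefficient of coincidence = 0.01000/0.01024 ≈ 0.98.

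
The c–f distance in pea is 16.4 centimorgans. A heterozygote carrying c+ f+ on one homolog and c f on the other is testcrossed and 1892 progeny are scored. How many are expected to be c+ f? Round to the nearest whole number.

A map distance of 16.4 centimorgans corresponds to a recombination frequency of 0.164.
The F1 is c+ f+ / c f, so c+ f is a recombinant gamete class with expected frequency r/2 = 0.164/2 = 0.0820.
Expected number = 0.0820 × 1892 = 155.14 ≈ 155.

155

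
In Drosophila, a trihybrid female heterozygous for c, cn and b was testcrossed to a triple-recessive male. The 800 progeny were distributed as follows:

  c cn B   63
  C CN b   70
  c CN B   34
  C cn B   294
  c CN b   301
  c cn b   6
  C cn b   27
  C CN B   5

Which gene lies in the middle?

cn

The two most frequent reciprocal classes, c CN b and C cn B, are the parental types, so the F1 was c CN b / C cn B.
The two rarest classes, c cn b and C CN B, are the double crossovers. Comparing them with the parentals, only the cn allele has switched, so cn is the middle locus and the order is b – cn – c.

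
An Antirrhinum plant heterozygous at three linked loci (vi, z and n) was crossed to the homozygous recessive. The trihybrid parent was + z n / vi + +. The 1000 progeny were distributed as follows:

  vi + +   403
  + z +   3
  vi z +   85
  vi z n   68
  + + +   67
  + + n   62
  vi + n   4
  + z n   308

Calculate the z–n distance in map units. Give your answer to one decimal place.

15.4 map units

The two rarest classes, + z + and vi + n, are the double crossovers. Comparing them with the parentals, only the n allele has switched, so n is the middle locus and the order is vi – n – z.
Crossovers in the n–z interval produce the single-crossover classes + + n and vi z + (62 + 85 = 147) plus the double crossovers (7).
RF(n–z) = (147 + 7) / 1000 = 154/1000 = 0.1540 → 15.4 map units.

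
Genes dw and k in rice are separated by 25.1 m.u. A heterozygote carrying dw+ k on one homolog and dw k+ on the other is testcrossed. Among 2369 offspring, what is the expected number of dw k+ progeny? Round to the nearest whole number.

A map distance of 25.1 m.u. corresponds to a recombination frequency of 0.251.
The F1 is dw+ k / dw k+, so dw k+ is a parental gamete class with expected frequency (1 − r)/2 = 0.749/2 = 0.3745.
Expected number = 0.3745 × 2369 = 887.19 ≈ 887.

887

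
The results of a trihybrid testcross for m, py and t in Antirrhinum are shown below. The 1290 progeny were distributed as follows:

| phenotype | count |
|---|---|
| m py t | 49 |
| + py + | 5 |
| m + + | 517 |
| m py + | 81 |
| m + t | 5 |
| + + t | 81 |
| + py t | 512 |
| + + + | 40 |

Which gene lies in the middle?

t

The two most frequent reciprocal classes, + py t and m + +, are the parental types, so the F1 was + py t / m + +.
The two rarest classes, + py + and m + t, are the double crossovers. Comparing them with the parentals, only the t allele has switched, so t is the middle locus and the order is py – t – m.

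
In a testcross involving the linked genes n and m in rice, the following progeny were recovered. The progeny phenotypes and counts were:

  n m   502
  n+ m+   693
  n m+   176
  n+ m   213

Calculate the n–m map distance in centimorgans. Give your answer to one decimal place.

The two most frequent classes, n+ m+ (693) and n m (502), are the parental types, so the F1 was n+ m+ / n m.
The recombinant classes are n+ m and n m+: 213 + 176 = 389.
Recombination frequency = 389/1584 = 0.2456 ≈ 24.6%, i.e. 24.6 centimorgans.

24.6 centimorgans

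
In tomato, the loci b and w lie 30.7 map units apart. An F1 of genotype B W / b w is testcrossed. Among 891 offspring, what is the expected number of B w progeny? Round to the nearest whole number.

A map distance of 30.7 map units corresponds to a recombination frequency of 0.307.
The F1 is B W / b w, so B w is a recombinant gamete class with expected frequency r/2 = 0.307/2 = 0.1535.
Expected number = 0.1535 × 891 = 136.77 ≈ 137.

137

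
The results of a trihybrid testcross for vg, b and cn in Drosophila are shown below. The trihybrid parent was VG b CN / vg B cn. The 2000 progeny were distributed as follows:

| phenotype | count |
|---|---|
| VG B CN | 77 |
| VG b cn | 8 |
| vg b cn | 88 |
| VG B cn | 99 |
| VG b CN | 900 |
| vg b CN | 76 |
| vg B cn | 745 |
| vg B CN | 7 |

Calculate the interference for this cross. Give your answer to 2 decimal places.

0.12

The two rarest classes, VG b cn and vg B CN, are the double crossovers. Comparing them with the parentals, only the cn allele has switched, so cn is the middle locus and the order is b – cn – vg.
b–cn: (165 + 15)/2000 = 0.0900; cn–vg: (175 + 15)/2000 = 0.0950.
Expected DCO frequency = 0.0900 × 0.0950 ≈ 0.00855; observed = 15/2000 ≈ 0.00750.
Coefficient of coincidence = 0.00750/0.00855 ≈ 0.88; interference = 1 − 0.88 = 0.12.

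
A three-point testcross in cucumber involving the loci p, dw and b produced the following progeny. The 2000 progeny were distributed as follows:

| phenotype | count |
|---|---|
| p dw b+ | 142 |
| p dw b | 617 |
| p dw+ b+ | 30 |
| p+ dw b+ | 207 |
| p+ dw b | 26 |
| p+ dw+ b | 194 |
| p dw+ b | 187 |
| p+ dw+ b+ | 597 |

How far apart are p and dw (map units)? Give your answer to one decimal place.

The two most frequent reciprocal classes, p dw b and p+ dw+ b+, are the parental types, so the F1 was p dw b / p+ dw+ b+.
The two rarest classes, p+ dw b and p dw+ b+, are the double crossovers. Comparing them with the parentals, only the p allele has switched, so p is the middle locus and the order is b – p – dw.
Crossovers in the p–dw interval produce the single-crossover classes p dw+ b and p+ dw b+ (187 + 207 = 394) plus the double crossovers (56).
RF(p–dw) = (394 + 56) / 2000 = 450/2000 = 0.2250 → 22.5 map units.

22.5 map units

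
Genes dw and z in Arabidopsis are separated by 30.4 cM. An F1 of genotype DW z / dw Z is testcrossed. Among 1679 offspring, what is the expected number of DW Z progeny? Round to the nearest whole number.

255

A map distance of 30.4 cM corresponds to a recombination frequency of 0.304.
The F1 is DW z / dw Z, so DW Z is a recombinant gamete class with expected frequency r/2 = 0.304/2 = 0.1520.
Expected number = 0.1520 × 1679 = 255.21 ≈ 255.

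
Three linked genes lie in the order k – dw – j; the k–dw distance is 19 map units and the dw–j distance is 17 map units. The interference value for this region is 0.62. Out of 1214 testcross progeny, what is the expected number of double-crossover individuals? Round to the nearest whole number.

Map distances give recombination frequencies of 0.190 and 0.170 for the two intervals.
With interference 0.62 (so coincidence = 0.38), expected double-crossover frequency = 0.190 × 0.170 × 0.38 = 0.01227.
Expected number = 0.01227 × 1214 = 14.90 ≈ 15.

15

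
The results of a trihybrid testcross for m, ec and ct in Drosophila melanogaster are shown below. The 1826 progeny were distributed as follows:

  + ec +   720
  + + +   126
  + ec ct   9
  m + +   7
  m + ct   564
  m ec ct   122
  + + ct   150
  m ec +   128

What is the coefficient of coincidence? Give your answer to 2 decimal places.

The two most frequent reciprocal classes, m + ct and + ec +, are the parental types, so the F1 was m + ct / + ec +.
The two rarest classes, m + + and + ec ct, are the double crossovers. Comparing them with the parentals, only the ct allele has switched, so ct is the middle locus and the order is ec – ct – m.
ec–ct: (248 + 16)/1826 = 0.1446; ct–m: (278 + 16)/1826 = 0.1610.
Expected DCO frequency = 0.1446 × 0.1610 ≈ 0.02328; observed = 16/1826 ≈ 0.00876.
Coefficient of coincidence = 0.00876/0.02328 ≈ 0.38.

0.38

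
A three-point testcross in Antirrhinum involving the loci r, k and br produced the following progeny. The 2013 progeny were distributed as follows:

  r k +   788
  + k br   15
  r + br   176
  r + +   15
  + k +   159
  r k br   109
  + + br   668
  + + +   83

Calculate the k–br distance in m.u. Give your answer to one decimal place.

The two most frequent reciprocal classes, r k + and + + br, are the parental types, so the F1 was r k + / + + br.
The two rarest classes, r + + and + k br, are the double crossovers. Comparing them with the parentals, only the k allele has switched, so k is the middle locus and the order is r – k – br.
Crossovers in the k–br interval produce the single-crossover classes r k br and + + + (109 + 83 = 192) plus the double crossovers (30).
RF(k–br) = (192 + 30) / 2013 = 222/2013 = 0.1103 → 11.0 m.u.

11.0 m.u.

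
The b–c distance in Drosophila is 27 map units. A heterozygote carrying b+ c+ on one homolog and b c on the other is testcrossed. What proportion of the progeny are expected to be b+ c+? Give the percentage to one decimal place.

36.5%

A map distance of 27 map units corresponds to a recombination frequency of 0.270.
The F1 is b+ c+ / b c, so b+ c+ is a parental gamete class with expected frequency (1 − r)/2 = 0.730/2 = 0.3650.
That is 0.3650 = 36.5% of the progeny.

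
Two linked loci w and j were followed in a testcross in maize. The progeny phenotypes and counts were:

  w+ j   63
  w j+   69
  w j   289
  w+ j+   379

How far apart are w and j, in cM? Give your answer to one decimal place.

The two most frequent classes, w+ j+ (379) and w j (289), are the parental types, so the F1 was w+ j+ / w j.
The recombinant classes are w+ j and w j+: 63 + 69 = 132.
Recombination frequency = 132/800 = 0.1650 ≈ 16.5%, i.e. 16.5 cM.

16.5 cM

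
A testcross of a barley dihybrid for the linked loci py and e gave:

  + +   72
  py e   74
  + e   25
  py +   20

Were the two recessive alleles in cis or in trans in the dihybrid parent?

The two most frequent classes are + + (72) and py e (74); these are the parental (non-recombinant) types.
So the F1 carried + + on one chromosome and py e on the other — the recessive alleles are on the same chromosome (cis / coupling).

cis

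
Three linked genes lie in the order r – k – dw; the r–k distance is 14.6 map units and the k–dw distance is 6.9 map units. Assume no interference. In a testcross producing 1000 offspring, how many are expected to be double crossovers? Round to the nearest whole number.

Map distances give recombination frequencies of 0.146 and 0.069 for the two intervals.
With no interference, expected double-crossover frequency = 0.146 × 0.069 = 0.01007.
Expected number = 0.01007 × 1000 = 10.07 ≈ 10.

10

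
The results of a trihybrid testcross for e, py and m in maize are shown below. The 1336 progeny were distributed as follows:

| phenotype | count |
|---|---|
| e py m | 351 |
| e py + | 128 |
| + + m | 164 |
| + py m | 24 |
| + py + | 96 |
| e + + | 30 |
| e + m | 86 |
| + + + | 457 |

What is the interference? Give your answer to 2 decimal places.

0.12

The two most frequent reciprocal classes, e py m and + + +, are the parental types, so the F1 was e py m / + + +.
The two rarest classes, + py m and e + +, are the double crossovers. Comparing them with the parentals, only the e allele has switched, so e is the middle locus and the order is m – e – py.
m–e: (292 + 54)/1336 = 0.2590; e–py: (182 + 54)/1336 = 0.1766.
Expected DCO frequency = 0.2590 × 0.1766 ≈ 0.04574; observed = 54/1336 ≈ 0.04042.
Coefficient of coincidence = 0.04042/0.04574 ≈ 0.88; interference = 1 − 0.88 = 0.12.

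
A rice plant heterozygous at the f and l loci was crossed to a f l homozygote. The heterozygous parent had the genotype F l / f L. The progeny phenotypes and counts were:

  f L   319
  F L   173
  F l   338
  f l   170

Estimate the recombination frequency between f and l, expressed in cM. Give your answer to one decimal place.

The recombinant classes are F L and f l: 173 + 170 = 343.
Recombination frequency = 343/1000 = 0.3430 ≈ 34.3%, i.e. 34.3 cM.

34.3 cM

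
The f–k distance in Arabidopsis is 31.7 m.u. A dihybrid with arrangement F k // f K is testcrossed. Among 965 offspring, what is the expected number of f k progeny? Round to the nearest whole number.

153

A map distance of 31.7 m.u. corresponds to a recombination frequency of 0.317.
The F1 is F k / f K, so f k is a recombinant gamete class with expected frequency r/2 = 0.317/2 = 0.1585.
Expected number = 0.1585 × 965 = 152.95 ≈ 153.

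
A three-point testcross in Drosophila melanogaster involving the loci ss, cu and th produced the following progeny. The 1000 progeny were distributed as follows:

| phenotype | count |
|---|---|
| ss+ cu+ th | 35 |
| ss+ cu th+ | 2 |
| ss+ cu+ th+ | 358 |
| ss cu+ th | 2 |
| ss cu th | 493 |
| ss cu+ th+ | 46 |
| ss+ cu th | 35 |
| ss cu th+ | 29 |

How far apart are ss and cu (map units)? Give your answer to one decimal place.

The two most frequent reciprocal classes, ss cu th and ss+ cu+ th+, are the parental types, so the F1 was ss cu th / ss+ cu+ th+.
The two rarest classes, ss cu+ th and ss+ cu th+, are the double crossovers. Comparing them with the parentals, only the cu allele has switched, so cu is the middle locus and the order is th – cu – ss.
Crossovers in the cu–ss interval produce the single-crossover classes ss+ cu th and ss cu+ th+ (35 + 46 = 81) plus the double crossovers (4).
RF(cu–ss) = (81 + 4) / 1000 = 85/1000 = 0.0850 → 8.5 map units.

8.5 map units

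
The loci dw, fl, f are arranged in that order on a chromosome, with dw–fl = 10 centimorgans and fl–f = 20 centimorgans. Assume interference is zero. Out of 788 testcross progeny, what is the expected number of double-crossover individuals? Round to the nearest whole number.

16

Map distances give recombination frequencies of 0.100 and 0.200 for the two intervals.
With no interference, expected double-crossover frequency = 0.100 × 0.200 = 0.02000.
Expected number = 0.02000 × 788 = 15.76 ≈ 16.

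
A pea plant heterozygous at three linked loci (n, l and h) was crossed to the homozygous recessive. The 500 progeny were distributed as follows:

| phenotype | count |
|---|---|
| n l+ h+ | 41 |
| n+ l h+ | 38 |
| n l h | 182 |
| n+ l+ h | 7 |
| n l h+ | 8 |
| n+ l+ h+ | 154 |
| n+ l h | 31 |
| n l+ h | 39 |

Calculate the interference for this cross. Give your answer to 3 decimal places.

0.063

The two most frequent reciprocal classes, n l h and n+ l+ h+, are the parental types, so the F1 was n l h / n+ l+ h+.
The two rarest classes, n l h+ and n+ l+ h, are the double crossovers. Comparing them with the parentals, only the h allele has switched, so h is the middle locus and the order is l – h – n.
l–h: (77 + 15)/500 = 0.1840; h–n: (72 + 15)/500 = 0.1740.
Expected DCO frequency = 0.1840 × 0.1740 ≈ 0.03202; observed = 15/500 ≈ 0.03000.
Coefficient of coincidence = 0.03000/0.03202 ≈ 0.937; interference = 1 − 0.937 = 0.063.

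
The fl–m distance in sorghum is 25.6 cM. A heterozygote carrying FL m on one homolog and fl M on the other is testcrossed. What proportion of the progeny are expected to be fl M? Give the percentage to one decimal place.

37.2%

A map distance of 25.6 cM corresponds to a recombination frequency of 0.256.
The F1 is FL m / fl M, so fl M is a parental gamete class with expected frequency (1 − r)/2 = 0.744/2 = 0.3720.
That is 0.3720 = 37.2% of the progeny.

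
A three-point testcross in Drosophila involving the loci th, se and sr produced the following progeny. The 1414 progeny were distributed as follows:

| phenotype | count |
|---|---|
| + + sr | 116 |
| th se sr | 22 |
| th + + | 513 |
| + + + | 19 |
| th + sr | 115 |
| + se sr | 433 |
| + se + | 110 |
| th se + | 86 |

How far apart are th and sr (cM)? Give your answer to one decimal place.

The two most frequent reciprocal classes, + se sr and th + +, are the parental types, so the F1 was + se sr / th + +.
The two rarest classes, th se sr and + + +, are the double crossovers. Comparing them with the parentals, only the th allele has switched, so th is the middle locus and the order is sr – th – se.
Crossovers in the sr–th interval produce the single-crossover classes + se + and th + sr (110 + 115 = 225) plus the double crossovers (41).
RF(sr–th) = (225 + 41) / 1414 = 266/1414 = 0.1881 → 18.8 cM.

18.8 cM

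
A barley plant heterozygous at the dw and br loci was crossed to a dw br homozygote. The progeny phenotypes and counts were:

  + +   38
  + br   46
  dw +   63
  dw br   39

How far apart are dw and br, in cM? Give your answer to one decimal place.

The two most frequent classes, + br (46) and dw + (63), are the parental types, so the F1 was + br / dw +.
The recombinant classes are + + and dw br: 38 + 39 = 77.
Recombination frequency = 77/186 = 0.4140 ≈ 41.4%, i.e. 41.4 cM.

41.4 cM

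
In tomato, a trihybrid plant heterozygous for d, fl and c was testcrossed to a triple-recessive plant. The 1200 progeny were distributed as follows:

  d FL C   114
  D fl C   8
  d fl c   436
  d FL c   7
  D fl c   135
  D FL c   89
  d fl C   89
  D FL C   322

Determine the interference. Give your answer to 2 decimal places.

The two most frequent reciprocal classes, D FL C and d fl c, are the parental types, so the F1 was D FL C / d fl c.
The two rarest classes, D fl C and d FL c, are the double crossovers. Comparing them with the parentals, only the fl allele has switched, so fl is the middle locus and the order is c – fl – d.
c–fl: (178 + 15)/1200 = 0.1608; fl–d: (249 + 15)/1200 = 0.2200.
Expected DCO frequency = 0.1608 × 0.2200 ≈ 0.03538; observed = 15/1200 ≈ 0.01250.
Coefficient of coincidence = 0.01250/0.03538 ≈ 0.35; interference = 1 − 0.35 = 0.65.

0.65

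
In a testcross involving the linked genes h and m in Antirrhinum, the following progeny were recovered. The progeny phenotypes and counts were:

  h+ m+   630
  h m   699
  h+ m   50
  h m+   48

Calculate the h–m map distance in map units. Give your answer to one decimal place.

6.9 map units

The two most frequent classes, h+ m+ (630) and h m (699), are the parental types, so the F1 was h+ m+ / h m.
The recombinant classes are h+ m and h m+: 50 + 48 = 98.
Recombination frequency = 98/1427 = 0.0687 ≈ 6.9%, i.e. 6.9 map units.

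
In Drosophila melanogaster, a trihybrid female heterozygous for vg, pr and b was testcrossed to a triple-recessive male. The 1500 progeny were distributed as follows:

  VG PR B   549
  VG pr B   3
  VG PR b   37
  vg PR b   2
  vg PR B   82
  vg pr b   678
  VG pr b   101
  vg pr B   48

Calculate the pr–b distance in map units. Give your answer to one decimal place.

The two most frequent reciprocal classes, vg pr b and VG PR B, are the parental types, so the F1 was vg pr b / VG PR B.
The two rarest classes, vg PR b and VG pr B, are the double crossovers. Comparing them with the parentals, only the pr allele has switched, so pr is the middle locus and the order is b – pr – vg.
Crossovers in the b–pr interval produce the single-crossover classes vg pr B and VG PR b (48 + 37 = 85) plus the double crossovers (5).
RF(b–pr) = (85 + 5) / 1500 = 90/1500 = 0.0600 → 6.0 map units.

6.0 map units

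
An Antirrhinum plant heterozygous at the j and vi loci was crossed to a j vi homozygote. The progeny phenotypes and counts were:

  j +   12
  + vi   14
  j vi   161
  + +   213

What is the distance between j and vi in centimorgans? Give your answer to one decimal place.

The two most frequent classes, + + (213) and j vi (161), are the parental types, so the F1 was + + / j vi.
The recombinant classes are + vi and j +: 14 + 12 = 26.
Recombination frequency = 26/400 = 0.0650 ≈ 6.5%, i.e. 6.5 centimorgans.

6.5 centimorgans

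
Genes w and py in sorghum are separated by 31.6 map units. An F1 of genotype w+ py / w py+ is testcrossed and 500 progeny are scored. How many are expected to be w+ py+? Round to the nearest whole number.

79

A map distance of 31.6 map units corresponds to a recombination frequency of 0.316.
The F1 is w+ py / w py+, so w+ py+ is a recombinant gamete class with expected frequency r/2 = 0.316/2 = 0.1580.
Expected number = 0.1580 × 500 = 79.00 ≈ 79.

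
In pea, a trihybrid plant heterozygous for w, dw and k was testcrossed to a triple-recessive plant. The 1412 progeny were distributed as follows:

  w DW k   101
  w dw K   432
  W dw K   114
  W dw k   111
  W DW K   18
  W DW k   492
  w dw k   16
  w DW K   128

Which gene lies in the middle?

k

The two most frequent reciprocal classes, w dw K and W DW k, are the parental types, so the F1 was w dw K / W DW k.
The two rarest classes, w dw k and W DW K, are the double crossovers. Comparing them with the parentals, only the k allele has switched, so k is the middle locus and the order is w – k – dw.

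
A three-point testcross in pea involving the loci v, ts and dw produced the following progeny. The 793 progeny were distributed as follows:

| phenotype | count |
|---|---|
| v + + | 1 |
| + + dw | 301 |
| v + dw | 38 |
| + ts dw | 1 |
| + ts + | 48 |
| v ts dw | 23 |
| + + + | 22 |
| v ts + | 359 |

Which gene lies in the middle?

ts

The two most frequent reciprocal classes, v ts + and + + dw, are the parental types, so the F1 was v ts + / + + dw.
The two rarest classes, v + + and + ts dw, are the double crossovers. Comparing them with the parentals, only the ts allele has switched, so ts is the middle locus and the order is v – ts – dw.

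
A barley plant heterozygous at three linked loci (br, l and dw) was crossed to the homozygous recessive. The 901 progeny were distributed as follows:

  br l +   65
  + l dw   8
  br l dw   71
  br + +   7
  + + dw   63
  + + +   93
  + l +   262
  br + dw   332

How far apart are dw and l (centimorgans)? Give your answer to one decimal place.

19.9 centimorgans

The two most frequent reciprocal classes, + l + and br + dw, are the parental types, so the F1 was + l + / br + dw.
The two rarest classes, + l dw and br + +, are the double crossovers. Comparing them with the parentals, only the dw allele has switched, so dw is the middle locus and the order is br – dw – l.
Crossovers in the dw–l interval produce the single-crossover classes + + + and br l dw (93 + 71 = 164) plus the double crossovers (15).
RF(dw–l) = (164 + 15) / 901 = 179/901 = 0.1987 → 19.9 centimorgans.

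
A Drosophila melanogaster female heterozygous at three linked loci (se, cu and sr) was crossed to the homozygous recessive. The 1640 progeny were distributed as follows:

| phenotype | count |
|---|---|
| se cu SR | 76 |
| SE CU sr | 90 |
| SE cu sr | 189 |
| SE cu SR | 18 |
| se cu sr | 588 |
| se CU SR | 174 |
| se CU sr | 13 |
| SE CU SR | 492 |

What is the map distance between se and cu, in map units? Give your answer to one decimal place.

24.0 map units

The two most frequent reciprocal classes, se cu sr and SE CU SR, are the parental types, so the F1 was se cu sr / SE CU SR.
The two rarest classes, se CU sr and SE cu SR, are the double crossovers. Comparing them with the parentals, only the cu allele has switched, so cu is the middle locus and the order is se – cu – sr.
Crossovers in the se–cu interval produce the single-crossover classes SE cu sr and se CU SR (189 + 174 = 363) plus the double crossovers (31).
RF(se–cu) = (363 + 31) / 1640 = 394/1640 = 0.2402 → 24.0 map units.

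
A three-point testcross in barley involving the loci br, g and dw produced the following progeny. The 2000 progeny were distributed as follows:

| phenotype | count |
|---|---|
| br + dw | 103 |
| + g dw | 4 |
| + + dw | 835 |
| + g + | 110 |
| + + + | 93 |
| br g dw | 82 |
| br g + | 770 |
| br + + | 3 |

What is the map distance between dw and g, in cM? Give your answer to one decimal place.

9.1 cM

The two most frequent reciprocal classes, + + dw and br g +, are the parental types, so the F1 was + + dw / br g +.
The two rarest classes, + g dw and br + +, are the double crossovers. Comparing them with the parentals, only the g allele has switched, so g is the middle locus and the order is dw – g – br.
Crossovers in the dw–g interval produce the single-crossover classes + + + and br g dw (93 + 82 = 175) plus the double crossovers (7).
RF(dw–g) = (175 + 7) / 2000 = 182/2000 = 0.0910 → 9.1 cM.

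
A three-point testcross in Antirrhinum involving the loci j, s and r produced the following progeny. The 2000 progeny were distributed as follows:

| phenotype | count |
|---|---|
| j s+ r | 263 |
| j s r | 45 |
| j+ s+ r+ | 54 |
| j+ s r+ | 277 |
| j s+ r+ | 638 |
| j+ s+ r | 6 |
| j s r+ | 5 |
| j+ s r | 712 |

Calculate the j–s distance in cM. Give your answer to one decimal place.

5.5 cM

The two most frequent reciprocal classes, j+ s r and j s+ r+, are the parental types, so the F1 was j+ s r / j s+ r+.
The two rarest classes, j+ s+ r and j s r+, are the double crossovers. Comparing them with the parentals, only the s allele has switched, so s is the middle locus and the order is j – s – r.
Crossovers in the j–s interval produce the single-crossover classes j s r and j+ s+ r+ (45 + 54 = 99) plus the double crossovers (11).
RF(j–s) = (99 + 11) / 2000 = 110/2000 = 0.0550 → 5.5 cM.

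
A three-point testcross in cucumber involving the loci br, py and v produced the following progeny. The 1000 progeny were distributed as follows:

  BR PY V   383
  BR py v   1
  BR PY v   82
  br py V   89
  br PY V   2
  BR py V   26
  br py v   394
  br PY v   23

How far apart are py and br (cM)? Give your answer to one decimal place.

The two most frequent reciprocal classes, br py v and BR PY V, are the parental types, so the F1 was br py v / BR PY V.
The two rarest classes, BR py v and br PY V, are the double crossovers. Comparing them with the parentals, only the br allele has switched, so br is the middle locus and the order is v – br – py.
Crossovers in the br–py interval produce the single-crossover classes br PY v and BR py V (23 + 26 = 49) plus the double crossovers (3).
RF(br–py) = (49 + 3) / 1000 = 52/1000 = 0.0520 → 5.2 cM.

5.2 cM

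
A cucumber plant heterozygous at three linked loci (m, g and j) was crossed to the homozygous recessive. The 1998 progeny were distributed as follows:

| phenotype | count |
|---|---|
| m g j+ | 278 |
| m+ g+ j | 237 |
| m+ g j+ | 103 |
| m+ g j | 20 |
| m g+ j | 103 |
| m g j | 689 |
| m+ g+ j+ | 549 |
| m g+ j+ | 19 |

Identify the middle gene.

m

The two most frequent reciprocal classes, m g j and m+ g+ j+, are the parental types, so the F1 was m g j / m+ g+ j+.
The two rarest classes, m+ g j and m g+ j+, are the double crossovers. Comparing them with the parentals, only the m allele has switched, so m is the middle locus and the order is g – m – j.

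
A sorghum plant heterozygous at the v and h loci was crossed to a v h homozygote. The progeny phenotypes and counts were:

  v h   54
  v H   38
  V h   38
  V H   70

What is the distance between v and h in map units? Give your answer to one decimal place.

The two most frequent classes, V H (70) and v h (54), are the parental types, so the F1 was V H / v h.
The recombinant classes are V h and v H: 38 + 38 = 76.
Recombination frequency = 76/200 = 0.3800 ≈ 38.0%, i.e. 38.0 map units.

38.0 map units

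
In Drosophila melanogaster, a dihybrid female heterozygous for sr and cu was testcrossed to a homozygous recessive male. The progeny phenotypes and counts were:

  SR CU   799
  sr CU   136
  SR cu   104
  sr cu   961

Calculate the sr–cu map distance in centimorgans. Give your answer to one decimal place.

The two most frequent classes, SR CU (799) and sr cu (961), are the parental types, so the F1 was SR CU / sr cu.
The recombinant classes are SR cu and sr CU: 104 + 136 = 240.
Recombination frequency = 240/2000 = 0.1200 ≈ 12.0%, i.e. 12.0 centimorgans.

12.0 centimorgans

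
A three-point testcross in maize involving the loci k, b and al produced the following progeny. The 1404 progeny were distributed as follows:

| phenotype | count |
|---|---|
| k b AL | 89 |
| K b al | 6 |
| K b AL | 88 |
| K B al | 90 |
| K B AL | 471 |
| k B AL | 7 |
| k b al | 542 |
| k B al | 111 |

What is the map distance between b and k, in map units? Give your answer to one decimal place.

The two most frequent reciprocal classes, K B AL and k b al, are the parental types, so the F1 was K B AL / k b al.
The two rarest classes, k B AL and K b al, are the double crossovers. Comparing them with the parentals, only the k allele has switched, so k is the middle locus and the order is b – k – al.
Crossovers in the b–k interval produce the single-crossover classes K b AL and k B al (88 + 111 = 199) plus the double crossovers (13).
RF(b–k) = (199 + 13) / 1404 = 212/1404 = 0.1510 → 15.1 map units.

15.1 map units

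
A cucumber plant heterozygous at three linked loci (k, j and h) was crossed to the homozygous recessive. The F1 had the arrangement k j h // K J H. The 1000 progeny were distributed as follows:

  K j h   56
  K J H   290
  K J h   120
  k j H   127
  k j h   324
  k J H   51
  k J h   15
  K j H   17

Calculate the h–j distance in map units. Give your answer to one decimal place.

27.9 map units

The two rarest classes, k J h and K j H, are the double crossovers. Comparing them with the parentals, only the j allele has switched, so j is the middle locus and the order is h – j – k.
Crossovers in the h–j interval produce the single-crossover classes k j H and K J h (127 + 120 = 247) plus the double crossovers (32).
RF(h–j) = (247 + 32) / 1000 = 279/1000 = 0.2790 → 27.9 map units.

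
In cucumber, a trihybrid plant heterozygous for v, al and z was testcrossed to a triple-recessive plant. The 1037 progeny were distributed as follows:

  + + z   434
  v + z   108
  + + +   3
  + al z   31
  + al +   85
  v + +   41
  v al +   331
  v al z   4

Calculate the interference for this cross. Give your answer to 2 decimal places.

0.54

The two most frequent reciprocal classes, + + z and v al +, are the parental types, so the F1 was + + z / v al +.
The two rarest classes, + + + and v al z, are the double crossovers. Comparing them with the parentals, only the z allele has switched, so z is the middle locus and the order is al – z – v.
al–z: (72 + 7)/1037 = 0.0762; z–v: (193 + 7)/1037 = 0.1929.
Expected DCO frequency = 0.0762 × 0.1929 ≈ 0.01470; observed = 7/1037 ≈ 0.00675.
Coefficient of coincidence = 0.00675/0.01470 ≈ 0.46; interference = 1 − 0.46 = 0.54.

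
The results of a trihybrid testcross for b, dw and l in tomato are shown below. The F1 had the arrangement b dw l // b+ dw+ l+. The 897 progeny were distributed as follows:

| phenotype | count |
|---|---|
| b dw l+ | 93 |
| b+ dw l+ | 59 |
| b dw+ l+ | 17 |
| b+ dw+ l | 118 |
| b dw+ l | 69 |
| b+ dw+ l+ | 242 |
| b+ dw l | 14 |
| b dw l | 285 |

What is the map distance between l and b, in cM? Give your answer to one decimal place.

27.0 cM

The two rarest classes, b+ dw l and b dw+ l+, are the double crossovers. Comparing them with the parentals, only the b allele has switched, so b is the middle locus and the order is l – b – dw.
Crossovers in the l–b interval produce the single-crossover classes b dw l+ and b+ dw+ l (93 + 118 = 211) plus the double crossovers (31).
RF(l–b) = (211 + 31) / 897 = 242/897 = 0.2698 → 27.0 cM.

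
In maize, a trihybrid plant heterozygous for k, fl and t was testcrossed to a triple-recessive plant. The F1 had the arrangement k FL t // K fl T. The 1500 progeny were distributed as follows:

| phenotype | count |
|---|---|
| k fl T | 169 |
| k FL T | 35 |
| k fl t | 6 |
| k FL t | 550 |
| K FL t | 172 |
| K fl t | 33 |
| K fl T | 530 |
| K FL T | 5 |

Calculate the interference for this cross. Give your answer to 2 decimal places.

0.41

The two rarest classes, k fl t and K FL T, are the double crossovers. Comparing them with the parentals, only the fl allele has switched, so fl is the middle locus and the order is t – fl – k.
t–fl: (68 + 11)/1500 = 0.0527; fl–k: (341 + 11)/1500 = 0.2347.
Expected DCO frequency = 0.0527 × 0.2347 ≈ 0.01237; observed = 11/1500 ≈ 0.00733.
Coefficient of coincidence = 0.00733/0.01237 ≈ 0.59; interference = 1 − 0.59 = 0.41.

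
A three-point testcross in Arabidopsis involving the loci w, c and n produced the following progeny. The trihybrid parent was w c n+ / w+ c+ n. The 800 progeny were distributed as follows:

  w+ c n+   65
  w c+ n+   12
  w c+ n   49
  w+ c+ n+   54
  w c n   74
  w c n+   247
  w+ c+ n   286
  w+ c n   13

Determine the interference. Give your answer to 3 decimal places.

The two rarest classes, w c+ n+ and w+ c n, are the double crossovers. Comparing them with the parentals, only the c allele has switched, so c is the middle locus and the order is n – c – w.
n–c: (128 + 25)/800 = 0.1913; c–w: (114 + 25)/800 = 0.1737.
Expected DCO frequency = 0.1913 × 0.1737 ≈ 0.03323; observed = 25/800 ≈ 0.03125.
Coefficient of coincidence = 0.03125/0.03323 ≈ 0.940; interference = 1 − 0.940 = 0.060.

0.060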